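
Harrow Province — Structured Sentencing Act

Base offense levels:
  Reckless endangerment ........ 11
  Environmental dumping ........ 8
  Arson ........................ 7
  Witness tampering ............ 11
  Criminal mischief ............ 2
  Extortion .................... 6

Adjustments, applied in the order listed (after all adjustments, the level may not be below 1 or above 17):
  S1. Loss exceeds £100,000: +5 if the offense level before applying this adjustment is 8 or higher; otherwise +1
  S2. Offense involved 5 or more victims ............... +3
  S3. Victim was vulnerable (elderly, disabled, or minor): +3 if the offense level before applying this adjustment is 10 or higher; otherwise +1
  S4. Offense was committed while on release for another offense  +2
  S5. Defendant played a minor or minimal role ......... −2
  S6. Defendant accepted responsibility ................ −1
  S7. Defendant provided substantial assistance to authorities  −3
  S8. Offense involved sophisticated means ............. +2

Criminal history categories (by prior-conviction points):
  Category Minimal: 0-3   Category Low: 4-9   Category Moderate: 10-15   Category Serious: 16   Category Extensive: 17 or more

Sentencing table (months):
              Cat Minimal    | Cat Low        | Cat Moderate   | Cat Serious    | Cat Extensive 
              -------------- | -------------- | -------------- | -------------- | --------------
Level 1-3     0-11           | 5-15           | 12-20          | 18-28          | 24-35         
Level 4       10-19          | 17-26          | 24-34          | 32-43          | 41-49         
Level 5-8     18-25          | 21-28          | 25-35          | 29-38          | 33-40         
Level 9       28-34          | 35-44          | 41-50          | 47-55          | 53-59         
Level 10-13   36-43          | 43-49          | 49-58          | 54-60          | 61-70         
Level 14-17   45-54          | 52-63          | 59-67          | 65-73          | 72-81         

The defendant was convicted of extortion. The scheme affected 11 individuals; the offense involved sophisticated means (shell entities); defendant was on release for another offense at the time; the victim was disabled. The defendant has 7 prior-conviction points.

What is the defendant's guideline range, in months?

52-63 months

Base offense level for extortion: 6.
S1 does not apply.
S2 applies: 6 + 3 = 9.
S3 applies (level before this adjustment is 9 < 10, so +1): 9 + 1 = 10.
S4 applies: 10 + 2 = 12.
S7 does not apply.
S8 applies: 12 + 2 = 14.
Final offense level: 14.
Criminal history: 7 prior points → Category Low (4-9).
Level 14 falls in the 14-17 band.
Grid: Level 14-17 × Category Low = 52-63 months.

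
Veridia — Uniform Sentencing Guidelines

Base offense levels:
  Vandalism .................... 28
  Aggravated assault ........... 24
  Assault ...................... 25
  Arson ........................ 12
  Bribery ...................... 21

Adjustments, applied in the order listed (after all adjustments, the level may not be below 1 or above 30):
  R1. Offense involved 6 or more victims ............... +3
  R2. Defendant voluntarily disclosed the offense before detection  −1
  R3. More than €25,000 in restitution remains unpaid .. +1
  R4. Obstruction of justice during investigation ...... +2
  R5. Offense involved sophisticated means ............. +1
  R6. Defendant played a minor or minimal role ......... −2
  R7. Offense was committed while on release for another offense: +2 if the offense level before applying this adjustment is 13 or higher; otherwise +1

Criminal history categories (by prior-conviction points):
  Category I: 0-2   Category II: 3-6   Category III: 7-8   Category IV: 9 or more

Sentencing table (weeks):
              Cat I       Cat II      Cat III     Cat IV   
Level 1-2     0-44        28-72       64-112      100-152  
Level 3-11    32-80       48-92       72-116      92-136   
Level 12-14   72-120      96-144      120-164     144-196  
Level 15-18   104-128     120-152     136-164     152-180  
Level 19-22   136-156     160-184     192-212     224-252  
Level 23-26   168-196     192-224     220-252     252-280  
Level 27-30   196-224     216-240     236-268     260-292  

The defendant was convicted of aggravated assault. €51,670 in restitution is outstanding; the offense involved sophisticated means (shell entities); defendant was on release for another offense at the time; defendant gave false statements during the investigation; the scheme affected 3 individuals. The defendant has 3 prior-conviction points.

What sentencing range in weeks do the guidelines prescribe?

216-240 weeks

Base offense level for aggravated assault: 24.
R1 does not apply.
R2 does not apply.
R3 applies: 24 + 1 = 25.
R4 applies: 25 + 2 = 27.
R5 applies: 27 + 1 = 28.
R6 does not apply.
R7 applies (level before this adjustment is 28 ≥ 13, so +2): 28 + 2 = 30.
Final offense level: 30.
Criminal history: 3 prior points → Category II (3-6).
Level 30 falls in the 27-30 band.
Grid: Level 27-30 × Category II = 216-240 weeks.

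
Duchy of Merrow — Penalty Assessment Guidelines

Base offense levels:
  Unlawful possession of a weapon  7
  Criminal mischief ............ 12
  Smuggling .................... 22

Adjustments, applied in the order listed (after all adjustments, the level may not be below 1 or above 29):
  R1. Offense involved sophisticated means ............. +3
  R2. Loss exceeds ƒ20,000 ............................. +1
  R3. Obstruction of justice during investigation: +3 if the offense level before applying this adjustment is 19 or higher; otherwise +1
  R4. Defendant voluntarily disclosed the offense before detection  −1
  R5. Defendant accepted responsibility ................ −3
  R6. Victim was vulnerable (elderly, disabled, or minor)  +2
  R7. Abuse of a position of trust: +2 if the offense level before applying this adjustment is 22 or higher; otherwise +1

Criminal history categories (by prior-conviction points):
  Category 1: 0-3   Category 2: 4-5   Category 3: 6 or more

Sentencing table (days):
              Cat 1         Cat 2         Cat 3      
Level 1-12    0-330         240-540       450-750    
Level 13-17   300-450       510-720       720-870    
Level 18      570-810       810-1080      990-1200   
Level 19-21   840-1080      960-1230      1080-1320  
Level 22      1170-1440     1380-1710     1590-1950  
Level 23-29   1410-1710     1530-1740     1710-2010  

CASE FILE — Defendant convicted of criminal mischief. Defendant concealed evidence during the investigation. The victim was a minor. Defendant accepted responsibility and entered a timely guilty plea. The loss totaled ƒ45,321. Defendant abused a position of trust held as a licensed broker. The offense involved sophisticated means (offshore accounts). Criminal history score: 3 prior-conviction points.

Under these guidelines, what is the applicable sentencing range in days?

300-450 days

Base offense level for criminal mischief: 12.
R1 applies: 12 + 3 = 15.
R2 applies: 15 + 1 = 16.
R3 applies (level before this adjustment is 16 < 19, so +1): 16 + 1 = 17.
R4 does not apply.
R5 applies: 17 − 3 = 14.
R6 applies: 14 + 2 = 16.
R7 applies (level before this adjustment is 16 < 22, so +1): 16 + 1 = 17.
Final offense level: 17.
Criminal history: 3 prior points → Category 1 (0-3).
Level 17 falls in the 13-17 band.
Grid: Level 13-17 × Category 1 = 300-450 days.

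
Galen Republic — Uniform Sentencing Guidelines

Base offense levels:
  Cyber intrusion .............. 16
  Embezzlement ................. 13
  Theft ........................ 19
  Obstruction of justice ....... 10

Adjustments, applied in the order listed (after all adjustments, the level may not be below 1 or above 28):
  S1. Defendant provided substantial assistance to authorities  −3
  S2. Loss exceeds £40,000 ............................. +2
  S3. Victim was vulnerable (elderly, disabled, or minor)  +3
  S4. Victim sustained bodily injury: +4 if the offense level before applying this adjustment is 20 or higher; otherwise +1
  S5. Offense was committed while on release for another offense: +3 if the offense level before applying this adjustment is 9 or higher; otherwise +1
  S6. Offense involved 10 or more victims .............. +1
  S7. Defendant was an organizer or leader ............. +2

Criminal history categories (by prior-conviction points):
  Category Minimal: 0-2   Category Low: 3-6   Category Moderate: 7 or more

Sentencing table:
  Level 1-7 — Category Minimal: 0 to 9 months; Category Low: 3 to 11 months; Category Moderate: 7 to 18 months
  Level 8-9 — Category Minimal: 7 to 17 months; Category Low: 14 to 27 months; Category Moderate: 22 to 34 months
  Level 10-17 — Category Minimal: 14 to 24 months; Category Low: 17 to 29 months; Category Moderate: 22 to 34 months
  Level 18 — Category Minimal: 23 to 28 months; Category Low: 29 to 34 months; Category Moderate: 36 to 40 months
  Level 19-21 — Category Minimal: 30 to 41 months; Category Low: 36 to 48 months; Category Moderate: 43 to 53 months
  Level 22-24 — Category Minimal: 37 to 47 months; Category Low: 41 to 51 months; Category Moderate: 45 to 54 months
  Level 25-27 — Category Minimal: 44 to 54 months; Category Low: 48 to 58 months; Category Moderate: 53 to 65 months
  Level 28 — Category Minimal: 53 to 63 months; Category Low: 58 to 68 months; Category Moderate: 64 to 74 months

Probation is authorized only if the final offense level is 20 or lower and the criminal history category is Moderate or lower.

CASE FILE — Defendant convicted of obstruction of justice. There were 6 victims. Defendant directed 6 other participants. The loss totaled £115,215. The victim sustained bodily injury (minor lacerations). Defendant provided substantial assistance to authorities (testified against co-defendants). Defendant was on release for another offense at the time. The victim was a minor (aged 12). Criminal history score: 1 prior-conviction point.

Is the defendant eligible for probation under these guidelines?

Base offense level for obstruction of justice: 10.
S1 applies: 10 − 3 = 7.
S2 applies: 7 + 2 = 9.
S3 applies: 9 + 3 = 12.
S4 applies (level before this adjustment is 12 < 20, so +1): 12 + 1 = 13.
S5 applies (level before this adjustment is 13 ≥ 9, so +3): 13 + 3 = 16.
S7 applies: 16 + 2 = 18.
Final offense level: 18.
Criminal history: 1 prior point → Category Minimal (0-2).
Level 18 falls in the 18 band.
Grid: Level 18 × Category Minimal = 23-28 months.
Probation check: level 18 ≤ 20 and category Minimal ≤ Moderate → eligible.

Yes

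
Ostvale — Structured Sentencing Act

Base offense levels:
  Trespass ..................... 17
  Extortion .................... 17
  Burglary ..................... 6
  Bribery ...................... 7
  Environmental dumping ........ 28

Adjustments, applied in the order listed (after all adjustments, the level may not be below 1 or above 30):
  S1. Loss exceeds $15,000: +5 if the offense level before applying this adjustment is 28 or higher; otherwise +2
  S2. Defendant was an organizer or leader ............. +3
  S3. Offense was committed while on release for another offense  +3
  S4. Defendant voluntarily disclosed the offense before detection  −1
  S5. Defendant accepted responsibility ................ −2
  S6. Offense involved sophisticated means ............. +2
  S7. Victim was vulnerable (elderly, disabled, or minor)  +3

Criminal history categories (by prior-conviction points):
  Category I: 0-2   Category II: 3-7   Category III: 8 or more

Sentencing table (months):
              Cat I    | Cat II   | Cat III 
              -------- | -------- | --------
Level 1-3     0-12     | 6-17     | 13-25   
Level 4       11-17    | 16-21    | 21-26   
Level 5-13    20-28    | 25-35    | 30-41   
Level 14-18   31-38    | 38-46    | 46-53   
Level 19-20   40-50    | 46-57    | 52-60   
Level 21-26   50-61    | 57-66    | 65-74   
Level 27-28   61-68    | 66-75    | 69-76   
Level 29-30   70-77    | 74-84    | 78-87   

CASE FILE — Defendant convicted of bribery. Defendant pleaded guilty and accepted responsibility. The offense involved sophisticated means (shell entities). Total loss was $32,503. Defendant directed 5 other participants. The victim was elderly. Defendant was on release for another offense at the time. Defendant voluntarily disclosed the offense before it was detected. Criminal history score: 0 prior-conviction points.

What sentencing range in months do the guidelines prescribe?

31-38 months

Base offense level for bribery: 7.
S1 applies (level before this adjustment is 7 < 28, so +2): 7 + 2 = 9.
S2 applies: 9 + 3 = 12.
S3 applies: 12 + 3 = 15.
S4 applies: 15 − 1 = 14.
S5 applies: 14 − 2 = 12.
S6 applies: 12 + 2 = 14.
S7 applies: 14 + 3 = 17.
Final offense level: 17.
Criminal history: 0 prior points → Category I (0-2).
Level 17 falls in the 14-18 band.
Grid: Level 14-18 × Category I = 31-38 months.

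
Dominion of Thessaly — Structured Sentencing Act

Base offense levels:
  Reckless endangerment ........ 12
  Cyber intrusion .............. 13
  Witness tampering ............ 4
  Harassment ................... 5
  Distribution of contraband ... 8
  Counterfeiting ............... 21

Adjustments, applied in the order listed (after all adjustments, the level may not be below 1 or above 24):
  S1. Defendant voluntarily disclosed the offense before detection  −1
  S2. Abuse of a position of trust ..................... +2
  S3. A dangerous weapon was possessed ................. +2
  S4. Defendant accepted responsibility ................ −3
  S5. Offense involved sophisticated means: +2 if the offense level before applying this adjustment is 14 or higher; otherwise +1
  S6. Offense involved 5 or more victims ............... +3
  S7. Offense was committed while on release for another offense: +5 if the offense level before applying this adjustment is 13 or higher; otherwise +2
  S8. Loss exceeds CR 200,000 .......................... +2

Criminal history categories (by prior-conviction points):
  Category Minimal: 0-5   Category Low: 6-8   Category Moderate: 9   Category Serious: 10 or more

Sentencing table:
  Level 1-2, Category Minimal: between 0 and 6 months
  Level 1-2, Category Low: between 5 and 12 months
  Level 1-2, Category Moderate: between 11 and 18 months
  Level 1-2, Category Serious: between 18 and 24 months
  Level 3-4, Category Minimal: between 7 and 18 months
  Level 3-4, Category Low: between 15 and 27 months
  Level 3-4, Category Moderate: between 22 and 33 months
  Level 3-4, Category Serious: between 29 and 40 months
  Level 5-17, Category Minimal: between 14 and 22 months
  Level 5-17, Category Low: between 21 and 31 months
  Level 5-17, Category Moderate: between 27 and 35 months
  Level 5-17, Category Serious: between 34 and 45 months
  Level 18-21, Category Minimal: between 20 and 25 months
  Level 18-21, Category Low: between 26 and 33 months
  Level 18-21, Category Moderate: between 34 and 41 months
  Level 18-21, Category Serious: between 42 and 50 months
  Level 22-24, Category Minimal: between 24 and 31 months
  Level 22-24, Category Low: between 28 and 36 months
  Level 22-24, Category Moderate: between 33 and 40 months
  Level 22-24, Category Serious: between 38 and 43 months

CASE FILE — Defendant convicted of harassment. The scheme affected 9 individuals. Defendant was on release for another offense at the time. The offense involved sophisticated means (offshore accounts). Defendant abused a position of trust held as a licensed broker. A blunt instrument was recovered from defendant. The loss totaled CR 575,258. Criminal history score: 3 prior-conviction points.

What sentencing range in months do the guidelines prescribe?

20-25 months

Base offense level for harassment: 5.
S2 applies: 5 + 2 = 7.
S3 applies: 7 + 2 = 9.
S5 applies (level before this adjustment is 9 < 14, so +1): 9 + 1 = 10.
S6 applies: 10 + 3 = 13.
S7 applies (level before this adjustment is 13 ≥ 13, so +5): 13 + 5 = 18.
S8 applies: 18 + 2 = 20.
Final offense level: 20.
Criminal history: 3 prior points → Category Minimal (0-5).
Level 20 falls in the 18-21 band.
Grid: Level 18-21 × Category Minimal = 20-25 months.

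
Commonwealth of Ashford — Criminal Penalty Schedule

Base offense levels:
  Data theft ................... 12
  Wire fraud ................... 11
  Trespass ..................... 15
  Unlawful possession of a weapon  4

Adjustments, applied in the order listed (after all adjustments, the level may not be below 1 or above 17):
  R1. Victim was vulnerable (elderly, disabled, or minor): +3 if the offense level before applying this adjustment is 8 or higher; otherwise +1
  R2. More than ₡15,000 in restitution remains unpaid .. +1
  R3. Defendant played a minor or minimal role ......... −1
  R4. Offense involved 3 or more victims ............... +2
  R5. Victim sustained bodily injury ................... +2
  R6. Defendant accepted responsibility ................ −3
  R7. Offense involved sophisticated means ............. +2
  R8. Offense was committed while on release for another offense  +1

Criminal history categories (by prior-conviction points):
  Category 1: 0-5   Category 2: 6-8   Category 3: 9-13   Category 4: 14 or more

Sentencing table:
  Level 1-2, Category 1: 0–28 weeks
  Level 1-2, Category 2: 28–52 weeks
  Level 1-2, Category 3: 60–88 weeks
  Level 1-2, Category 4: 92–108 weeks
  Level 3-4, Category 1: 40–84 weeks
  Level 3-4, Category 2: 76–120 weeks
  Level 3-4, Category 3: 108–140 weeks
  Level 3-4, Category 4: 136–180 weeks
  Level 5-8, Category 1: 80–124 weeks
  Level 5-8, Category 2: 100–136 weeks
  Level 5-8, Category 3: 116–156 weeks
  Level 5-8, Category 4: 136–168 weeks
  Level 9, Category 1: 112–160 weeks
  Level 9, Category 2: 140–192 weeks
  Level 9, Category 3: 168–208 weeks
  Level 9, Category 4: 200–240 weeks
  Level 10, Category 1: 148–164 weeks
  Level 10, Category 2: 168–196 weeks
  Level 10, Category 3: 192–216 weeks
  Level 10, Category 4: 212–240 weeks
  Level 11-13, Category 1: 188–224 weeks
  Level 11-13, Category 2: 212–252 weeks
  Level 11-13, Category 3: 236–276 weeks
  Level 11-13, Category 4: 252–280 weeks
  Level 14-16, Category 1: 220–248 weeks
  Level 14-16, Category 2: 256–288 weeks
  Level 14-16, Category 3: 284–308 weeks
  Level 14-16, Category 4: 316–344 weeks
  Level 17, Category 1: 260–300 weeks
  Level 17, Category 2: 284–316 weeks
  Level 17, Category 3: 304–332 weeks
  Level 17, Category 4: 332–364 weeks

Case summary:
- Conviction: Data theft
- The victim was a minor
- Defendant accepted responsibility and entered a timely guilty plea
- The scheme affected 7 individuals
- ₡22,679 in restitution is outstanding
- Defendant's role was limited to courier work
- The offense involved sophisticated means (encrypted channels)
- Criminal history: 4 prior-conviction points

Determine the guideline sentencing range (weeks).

220-248 weeks

Base offense level for data theft: 12.
R1 applies (level before this adjustment is 12 ≥ 8, so +3): 12 + 3 = 15.
R2 applies: 15 + 1 = 16.
R3 applies: 16 − 1 = 15.
R4 applies: 15 + 2 = 17.
R5 does not apply.
R6 applies: 17 − 3 = 14.
R7 applies: 14 + 2 = 16.
R8 does not apply.
Final offense level: 16.
Criminal history: 4 prior points → Category 1 (0-5).
Level 16 falls in the 14-16 band.
Grid: Level 14-16 × Category 1 = 220-248 weeks.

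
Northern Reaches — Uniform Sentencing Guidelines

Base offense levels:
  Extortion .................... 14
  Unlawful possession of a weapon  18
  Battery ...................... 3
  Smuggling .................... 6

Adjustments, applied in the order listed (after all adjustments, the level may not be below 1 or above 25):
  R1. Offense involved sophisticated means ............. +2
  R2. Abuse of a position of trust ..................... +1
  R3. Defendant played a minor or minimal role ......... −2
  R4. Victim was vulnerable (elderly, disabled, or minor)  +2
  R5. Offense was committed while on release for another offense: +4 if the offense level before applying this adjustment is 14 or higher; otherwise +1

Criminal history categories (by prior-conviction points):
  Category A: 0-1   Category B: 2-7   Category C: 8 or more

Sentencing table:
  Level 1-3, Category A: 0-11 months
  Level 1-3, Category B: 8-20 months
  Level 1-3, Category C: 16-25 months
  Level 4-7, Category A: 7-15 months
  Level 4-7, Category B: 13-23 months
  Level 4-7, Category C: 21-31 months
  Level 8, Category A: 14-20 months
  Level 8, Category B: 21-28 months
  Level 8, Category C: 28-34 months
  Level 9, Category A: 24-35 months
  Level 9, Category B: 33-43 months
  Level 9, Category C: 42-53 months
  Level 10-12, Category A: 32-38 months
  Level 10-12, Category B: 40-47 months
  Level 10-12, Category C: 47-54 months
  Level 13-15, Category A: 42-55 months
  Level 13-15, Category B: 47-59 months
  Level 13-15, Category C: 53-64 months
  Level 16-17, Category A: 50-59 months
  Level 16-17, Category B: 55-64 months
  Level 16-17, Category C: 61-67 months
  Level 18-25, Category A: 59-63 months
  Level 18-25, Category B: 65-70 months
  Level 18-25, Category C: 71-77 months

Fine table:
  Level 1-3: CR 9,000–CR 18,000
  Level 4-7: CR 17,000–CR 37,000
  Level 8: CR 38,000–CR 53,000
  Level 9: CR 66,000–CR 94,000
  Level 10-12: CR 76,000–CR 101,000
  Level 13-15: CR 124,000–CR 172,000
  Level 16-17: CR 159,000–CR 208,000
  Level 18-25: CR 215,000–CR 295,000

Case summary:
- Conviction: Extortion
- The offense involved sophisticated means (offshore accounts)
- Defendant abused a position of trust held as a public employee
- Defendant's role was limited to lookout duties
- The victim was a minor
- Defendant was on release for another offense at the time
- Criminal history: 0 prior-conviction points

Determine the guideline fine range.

Base offense level for extortion: 14.
R1 applies: 14 + 2 = 16.
R2 applies: 16 + 1 = 17.
R3 applies: 17 − 2 = 15.
R4 applies: 15 + 2 = 17.
R5 applies (level before this adjustment is 17 ≥ 14, so +4): 17 + 4 = 21.
Final offense level: 21.
Level 21 falls in the 18-25 band.
Fine table: Level 18-25 → CR 215,000–CR 295,000.

CR 215,000–CR 295,000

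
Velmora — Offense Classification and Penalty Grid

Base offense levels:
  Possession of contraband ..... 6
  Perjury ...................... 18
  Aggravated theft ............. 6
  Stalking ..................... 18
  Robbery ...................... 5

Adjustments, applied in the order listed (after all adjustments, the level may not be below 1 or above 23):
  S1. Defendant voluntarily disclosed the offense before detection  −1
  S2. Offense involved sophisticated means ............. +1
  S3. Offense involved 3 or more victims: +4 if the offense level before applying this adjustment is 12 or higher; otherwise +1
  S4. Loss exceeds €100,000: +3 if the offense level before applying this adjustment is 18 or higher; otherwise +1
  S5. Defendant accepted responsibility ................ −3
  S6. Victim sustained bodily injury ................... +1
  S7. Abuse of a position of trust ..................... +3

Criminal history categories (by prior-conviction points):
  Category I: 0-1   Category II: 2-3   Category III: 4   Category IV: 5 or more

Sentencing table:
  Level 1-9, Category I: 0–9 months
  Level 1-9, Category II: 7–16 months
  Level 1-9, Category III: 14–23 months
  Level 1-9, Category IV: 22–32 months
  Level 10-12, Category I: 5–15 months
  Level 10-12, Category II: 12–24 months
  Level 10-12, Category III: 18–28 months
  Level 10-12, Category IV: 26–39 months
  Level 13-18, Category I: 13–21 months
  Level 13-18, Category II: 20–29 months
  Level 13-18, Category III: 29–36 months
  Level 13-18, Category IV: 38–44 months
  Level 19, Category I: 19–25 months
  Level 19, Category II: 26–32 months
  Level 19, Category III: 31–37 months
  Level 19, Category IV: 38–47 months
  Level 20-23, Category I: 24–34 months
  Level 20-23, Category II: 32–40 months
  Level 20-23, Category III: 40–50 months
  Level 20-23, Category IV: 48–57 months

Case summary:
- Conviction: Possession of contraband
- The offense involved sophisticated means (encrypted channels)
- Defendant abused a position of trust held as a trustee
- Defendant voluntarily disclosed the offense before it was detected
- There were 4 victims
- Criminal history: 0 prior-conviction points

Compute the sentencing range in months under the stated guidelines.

5-15 months

Base offense level for possession of contraband: 6.
S1 applies: 6 − 1 = 5.
S2 applies: 5 + 1 = 6.
S3 applies (level before this adjustment is 6 < 12, so +1): 6 + 1 = 7.
S4 does not apply.
S5 does not apply.
S7 applies: 7 + 3 = 10.
Final offense level: 10.
Criminal history: 0 prior points → Category I (0-1).
Level 10 falls in the 10-12 band.
Grid: Level 10-12 × Category I = 5-15 months.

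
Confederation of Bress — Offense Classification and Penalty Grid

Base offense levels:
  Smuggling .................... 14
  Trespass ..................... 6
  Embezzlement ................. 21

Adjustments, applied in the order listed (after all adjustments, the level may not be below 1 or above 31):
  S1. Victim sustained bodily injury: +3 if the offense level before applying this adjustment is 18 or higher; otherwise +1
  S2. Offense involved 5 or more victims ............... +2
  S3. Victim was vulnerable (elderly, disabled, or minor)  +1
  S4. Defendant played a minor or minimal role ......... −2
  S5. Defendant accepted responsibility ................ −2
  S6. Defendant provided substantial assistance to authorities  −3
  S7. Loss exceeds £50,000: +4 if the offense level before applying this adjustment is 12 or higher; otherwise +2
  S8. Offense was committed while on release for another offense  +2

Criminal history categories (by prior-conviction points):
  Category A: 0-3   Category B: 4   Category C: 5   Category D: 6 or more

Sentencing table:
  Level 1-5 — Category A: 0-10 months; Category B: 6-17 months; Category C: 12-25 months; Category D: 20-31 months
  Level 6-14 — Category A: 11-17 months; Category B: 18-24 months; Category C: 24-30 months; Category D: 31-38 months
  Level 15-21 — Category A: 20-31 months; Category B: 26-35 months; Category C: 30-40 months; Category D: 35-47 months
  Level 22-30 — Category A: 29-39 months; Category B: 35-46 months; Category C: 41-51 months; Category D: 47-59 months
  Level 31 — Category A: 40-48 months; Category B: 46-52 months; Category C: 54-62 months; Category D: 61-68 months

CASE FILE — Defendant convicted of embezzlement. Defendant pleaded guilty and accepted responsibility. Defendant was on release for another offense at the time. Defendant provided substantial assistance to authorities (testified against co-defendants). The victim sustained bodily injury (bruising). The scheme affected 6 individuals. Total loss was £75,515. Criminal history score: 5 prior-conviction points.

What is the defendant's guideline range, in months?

41-51 months

Base offense level for embezzlement: 21.
S1 applies (level before this adjustment is 21 ≥ 18, so +3): 21 + 3 = 24.
S2 applies: 24 + 2 = 26.
S4 does not apply.
S5 applies: 26 − 2 = 24.
S6 applies: 24 − 3 = 21.
S7 applies (level before this adjustment is 21 ≥ 12, so +4): 21 + 4 = 25.
S8 applies: 25 + 2 = 27.
Final offense level: 27.
Criminal history: 5 prior points → Category C (5).
Level 27 falls in the 22-30 band.
Grid: Level 22-30 × Category C = 41-51 months.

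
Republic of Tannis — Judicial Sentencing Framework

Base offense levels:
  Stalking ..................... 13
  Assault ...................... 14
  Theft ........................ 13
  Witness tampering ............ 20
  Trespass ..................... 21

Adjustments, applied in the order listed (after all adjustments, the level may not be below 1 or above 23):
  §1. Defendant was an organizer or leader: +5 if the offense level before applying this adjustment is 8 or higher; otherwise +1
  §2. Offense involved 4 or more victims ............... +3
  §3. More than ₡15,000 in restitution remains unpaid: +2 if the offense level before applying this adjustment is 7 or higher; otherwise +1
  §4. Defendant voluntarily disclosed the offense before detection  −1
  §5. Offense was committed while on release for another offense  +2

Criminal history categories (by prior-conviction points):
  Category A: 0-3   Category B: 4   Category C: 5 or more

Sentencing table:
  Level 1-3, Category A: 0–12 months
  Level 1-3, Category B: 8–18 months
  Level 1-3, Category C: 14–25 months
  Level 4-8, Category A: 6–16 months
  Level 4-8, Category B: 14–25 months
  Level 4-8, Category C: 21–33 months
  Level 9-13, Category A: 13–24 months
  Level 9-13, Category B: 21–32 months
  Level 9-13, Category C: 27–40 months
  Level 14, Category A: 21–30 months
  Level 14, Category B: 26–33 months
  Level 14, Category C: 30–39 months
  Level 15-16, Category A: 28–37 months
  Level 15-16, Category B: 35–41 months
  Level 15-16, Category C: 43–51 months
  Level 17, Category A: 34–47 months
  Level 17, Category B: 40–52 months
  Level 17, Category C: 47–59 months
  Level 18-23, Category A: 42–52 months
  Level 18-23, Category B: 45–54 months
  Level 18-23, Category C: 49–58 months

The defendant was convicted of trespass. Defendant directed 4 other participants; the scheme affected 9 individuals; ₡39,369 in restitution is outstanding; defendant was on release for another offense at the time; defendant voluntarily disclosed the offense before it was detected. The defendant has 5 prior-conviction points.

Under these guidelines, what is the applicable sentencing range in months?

Base offense level for trespass: 21.
§1 applies (level before this adjustment is 21 ≥ 8, so +5): 21 + 5 = 26.
§2 applies: 26 + 3 = 29.
§3 applies (level before this adjustment is 29 ≥ 7, so +2): 29 + 2 = 31.
§4 applies: 31 − 1 = 30.
§5 applies: 30 + 2 = 32.
Level 32 exceeds the maximum of 23; capped at 23.
Final offense level: 23.
Criminal history: 5 prior points → Category C (5+).
Level 23 falls in the 18-23 band.
Grid: Level 18-23 × Category C = 49-58 months.

49-58 months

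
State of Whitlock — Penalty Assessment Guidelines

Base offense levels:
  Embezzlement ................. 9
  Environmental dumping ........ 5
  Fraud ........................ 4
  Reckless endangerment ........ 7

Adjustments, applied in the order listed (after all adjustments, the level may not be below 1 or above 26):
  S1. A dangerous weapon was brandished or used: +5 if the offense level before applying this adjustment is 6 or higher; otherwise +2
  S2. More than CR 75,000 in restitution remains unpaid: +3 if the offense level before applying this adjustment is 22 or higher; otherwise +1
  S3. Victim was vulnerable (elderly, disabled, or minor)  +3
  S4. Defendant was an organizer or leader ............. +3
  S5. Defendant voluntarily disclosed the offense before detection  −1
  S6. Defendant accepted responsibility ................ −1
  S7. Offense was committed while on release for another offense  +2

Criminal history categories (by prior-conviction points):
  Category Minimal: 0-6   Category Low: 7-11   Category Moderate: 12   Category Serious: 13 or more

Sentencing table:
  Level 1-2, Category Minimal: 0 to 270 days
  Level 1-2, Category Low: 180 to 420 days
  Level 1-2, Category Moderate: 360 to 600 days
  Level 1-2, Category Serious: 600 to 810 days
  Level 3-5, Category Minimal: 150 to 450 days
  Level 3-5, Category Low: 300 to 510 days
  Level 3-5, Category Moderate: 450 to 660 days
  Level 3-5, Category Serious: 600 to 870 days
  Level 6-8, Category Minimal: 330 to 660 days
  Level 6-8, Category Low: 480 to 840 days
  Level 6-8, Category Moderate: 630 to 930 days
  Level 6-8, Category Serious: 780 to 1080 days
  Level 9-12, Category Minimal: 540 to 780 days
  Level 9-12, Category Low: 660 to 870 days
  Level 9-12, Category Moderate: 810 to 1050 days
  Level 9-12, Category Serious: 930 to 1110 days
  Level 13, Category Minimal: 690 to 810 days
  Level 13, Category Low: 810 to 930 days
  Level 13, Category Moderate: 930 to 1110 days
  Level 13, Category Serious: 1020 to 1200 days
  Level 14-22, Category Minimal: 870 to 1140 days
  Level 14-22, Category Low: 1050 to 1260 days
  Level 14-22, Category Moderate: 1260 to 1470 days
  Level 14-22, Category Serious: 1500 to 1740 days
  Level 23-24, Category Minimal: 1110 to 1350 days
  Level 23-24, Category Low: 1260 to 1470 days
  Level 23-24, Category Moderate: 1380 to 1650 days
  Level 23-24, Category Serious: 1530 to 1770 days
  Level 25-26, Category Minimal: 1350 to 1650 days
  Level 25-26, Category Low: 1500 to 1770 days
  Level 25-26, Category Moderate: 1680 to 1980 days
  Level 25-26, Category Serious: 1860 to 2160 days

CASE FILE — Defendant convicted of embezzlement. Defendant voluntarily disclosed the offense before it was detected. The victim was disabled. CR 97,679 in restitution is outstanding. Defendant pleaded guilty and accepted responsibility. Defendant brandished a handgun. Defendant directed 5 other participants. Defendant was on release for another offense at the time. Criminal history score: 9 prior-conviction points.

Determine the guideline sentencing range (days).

Base offense level for embezzlement: 9.
S1 applies (level before this adjustment is 9 ≥ 6, so +5): 9 + 5 = 14.
S2 applies (level before this adjustment is 14 < 22, so +1): 14 + 1 = 15.
S3 applies: 15 + 3 = 18.
S4 applies: 18 + 3 = 21.
S5 applies: 21 − 1 = 20.
S6 applies: 20 − 1 = 19.
S7 applies: 19 + 2 = 21.
Final offense level: 21.
Criminal history: 9 prior points → Category Low (7-11).
Level 21 falls in the 14-22 band.
Grid: Level 14-22 × Category Low = 1050-1260 days.

1050-1260 days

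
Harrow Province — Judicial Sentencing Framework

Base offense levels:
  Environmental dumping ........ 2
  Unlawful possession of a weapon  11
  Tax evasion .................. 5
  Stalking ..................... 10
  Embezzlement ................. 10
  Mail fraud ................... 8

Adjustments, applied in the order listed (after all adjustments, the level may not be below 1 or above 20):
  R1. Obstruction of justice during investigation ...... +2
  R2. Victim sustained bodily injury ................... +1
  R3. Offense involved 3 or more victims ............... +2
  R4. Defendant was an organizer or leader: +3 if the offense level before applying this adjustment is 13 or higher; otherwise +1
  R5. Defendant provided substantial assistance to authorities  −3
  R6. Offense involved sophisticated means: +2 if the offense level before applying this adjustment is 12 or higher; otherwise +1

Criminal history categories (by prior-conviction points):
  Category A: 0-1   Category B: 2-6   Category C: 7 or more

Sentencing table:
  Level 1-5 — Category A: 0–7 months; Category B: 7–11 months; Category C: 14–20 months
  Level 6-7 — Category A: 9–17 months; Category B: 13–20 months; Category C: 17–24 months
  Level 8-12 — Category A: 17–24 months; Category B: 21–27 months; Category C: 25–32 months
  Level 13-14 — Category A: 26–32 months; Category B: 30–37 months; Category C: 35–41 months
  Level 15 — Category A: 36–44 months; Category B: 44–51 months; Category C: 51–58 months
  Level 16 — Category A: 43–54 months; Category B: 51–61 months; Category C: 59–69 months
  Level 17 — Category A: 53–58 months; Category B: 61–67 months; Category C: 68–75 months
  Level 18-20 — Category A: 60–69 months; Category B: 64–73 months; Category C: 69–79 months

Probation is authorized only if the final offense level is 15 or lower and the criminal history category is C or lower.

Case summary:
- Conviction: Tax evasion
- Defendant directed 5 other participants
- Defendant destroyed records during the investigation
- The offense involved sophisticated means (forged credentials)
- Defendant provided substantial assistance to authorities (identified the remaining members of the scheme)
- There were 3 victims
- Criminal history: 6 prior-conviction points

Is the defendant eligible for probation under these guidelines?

Yes

Base offense level for tax evasion: 5.
R1 applies: 5 + 2 = 7.
R2 does not apply.
R3 applies: 7 + 2 = 9.
R4 applies (level before this adjustment is 9 < 13, so +1): 9 + 1 = 10.
R5 applies: 10 − 3 = 7.
R6 applies (level before this adjustment is 7 < 12, so +1): 7 + 1 = 8.
Final offense level: 8.
Criminal history: 6 prior points → Category B (2-6).
Level 8 falls in the 8-12 band.
Grid: Level 8-12 × Category B = 21-27 months.
Probation check: level 8 ≤ 15 and category B ≤ C → eligible.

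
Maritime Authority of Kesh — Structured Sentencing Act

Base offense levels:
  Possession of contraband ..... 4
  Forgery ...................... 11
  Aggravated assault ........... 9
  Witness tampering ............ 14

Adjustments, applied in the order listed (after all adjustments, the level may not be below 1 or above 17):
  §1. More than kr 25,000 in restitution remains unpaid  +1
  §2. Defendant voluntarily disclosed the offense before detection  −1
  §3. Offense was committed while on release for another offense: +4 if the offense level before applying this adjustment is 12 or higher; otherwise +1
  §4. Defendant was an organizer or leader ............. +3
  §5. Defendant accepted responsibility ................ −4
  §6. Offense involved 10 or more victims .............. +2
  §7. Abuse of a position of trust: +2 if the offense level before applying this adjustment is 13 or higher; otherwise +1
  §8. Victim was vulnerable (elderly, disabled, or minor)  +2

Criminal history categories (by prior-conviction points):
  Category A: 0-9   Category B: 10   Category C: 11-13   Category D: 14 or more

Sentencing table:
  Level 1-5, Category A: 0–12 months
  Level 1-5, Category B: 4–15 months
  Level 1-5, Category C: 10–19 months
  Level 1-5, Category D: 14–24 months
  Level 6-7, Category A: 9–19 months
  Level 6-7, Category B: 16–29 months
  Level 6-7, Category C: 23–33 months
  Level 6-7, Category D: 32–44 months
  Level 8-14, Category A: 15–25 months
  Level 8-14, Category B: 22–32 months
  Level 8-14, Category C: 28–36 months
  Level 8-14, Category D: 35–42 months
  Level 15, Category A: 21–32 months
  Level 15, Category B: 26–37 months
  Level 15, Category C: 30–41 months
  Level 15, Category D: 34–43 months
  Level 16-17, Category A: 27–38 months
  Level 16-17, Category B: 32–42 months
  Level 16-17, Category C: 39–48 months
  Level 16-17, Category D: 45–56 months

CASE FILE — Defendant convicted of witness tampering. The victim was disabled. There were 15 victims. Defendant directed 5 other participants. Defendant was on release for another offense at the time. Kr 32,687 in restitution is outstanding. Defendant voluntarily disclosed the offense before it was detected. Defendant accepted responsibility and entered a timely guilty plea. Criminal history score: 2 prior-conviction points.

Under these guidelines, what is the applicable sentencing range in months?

27-38 months

Base offense level for witness tampering: 14.
§1 applies: 14 + 1 = 15.
§2 applies: 15 − 1 = 14.
§3 applies (level before this adjustment is 14 ≥ 12, so +4): 14 + 4 = 18.
§4 applies: 18 + 3 = 21.
§5 applies: 21 − 4 = 17.
§6 applies: 17 + 2 = 19.
§7 does not apply.
§8 applies: 19 + 2 = 21.
Level 21 exceeds the maximum of 17; capped at 17.
Final offense level: 17.
Criminal history: 2 prior points → Category A (0-9).
Level 17 falls in the 16-17 band.
Grid: Level 16-17 × Category A = 27-38 months.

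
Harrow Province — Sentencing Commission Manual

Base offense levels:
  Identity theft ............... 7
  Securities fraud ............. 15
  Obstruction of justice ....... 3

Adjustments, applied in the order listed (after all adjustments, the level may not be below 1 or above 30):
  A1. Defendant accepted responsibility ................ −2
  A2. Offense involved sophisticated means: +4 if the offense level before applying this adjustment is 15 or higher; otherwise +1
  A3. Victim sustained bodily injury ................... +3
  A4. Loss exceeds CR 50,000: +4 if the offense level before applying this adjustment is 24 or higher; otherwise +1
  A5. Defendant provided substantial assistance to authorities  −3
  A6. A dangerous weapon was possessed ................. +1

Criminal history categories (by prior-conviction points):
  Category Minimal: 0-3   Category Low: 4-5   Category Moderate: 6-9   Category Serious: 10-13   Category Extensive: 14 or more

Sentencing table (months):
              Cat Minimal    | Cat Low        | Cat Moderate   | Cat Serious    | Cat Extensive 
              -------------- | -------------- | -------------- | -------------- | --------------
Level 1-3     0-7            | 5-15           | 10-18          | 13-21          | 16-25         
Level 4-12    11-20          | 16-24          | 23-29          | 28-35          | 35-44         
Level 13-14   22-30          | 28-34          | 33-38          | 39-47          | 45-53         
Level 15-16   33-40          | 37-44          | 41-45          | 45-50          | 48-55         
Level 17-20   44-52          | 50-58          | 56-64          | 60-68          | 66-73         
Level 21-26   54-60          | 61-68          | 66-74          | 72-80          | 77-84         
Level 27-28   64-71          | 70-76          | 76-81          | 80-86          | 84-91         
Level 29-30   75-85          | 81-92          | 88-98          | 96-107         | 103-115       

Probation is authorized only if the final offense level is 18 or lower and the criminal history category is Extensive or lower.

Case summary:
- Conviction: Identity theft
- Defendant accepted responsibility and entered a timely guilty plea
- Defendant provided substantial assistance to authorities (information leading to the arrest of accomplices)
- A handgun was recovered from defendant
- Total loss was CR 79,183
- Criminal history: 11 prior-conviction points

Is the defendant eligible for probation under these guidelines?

Base offense level for identity theft: 7.
A1 applies: 7 − 2 = 5.
A4 applies (level before this adjustment is 5 < 24, so +1): 5 + 1 = 6.
A5 applies: 6 − 3 = 3.
A6 applies: 3 + 1 = 4.
Final offense level: 4.
Criminal history: 11 prior points → Category Serious (10-13).
Level 4 falls in the 4-12 band.
Grid: Level 4-12 × Category Serious = 28-35 months.
Probation check: level 4 ≤ 18 and category Serious ≤ Extensive → eligible.

Yes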